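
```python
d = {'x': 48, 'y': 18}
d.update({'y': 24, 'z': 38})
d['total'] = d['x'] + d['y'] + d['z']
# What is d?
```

After line 1: d = {'x': 48, 'y': 18}
After line 2 (y overwritten, z added): d = {'x': 48, 'y': 24, 'z': 38}
After line 3 (total = 48 + 24 + 38 = 110): d = {'x': 48, 'y': 24, 'z': 38, 'total': 110}

{'x': 48, 'y': 24, 'z': 38, 'total': 110}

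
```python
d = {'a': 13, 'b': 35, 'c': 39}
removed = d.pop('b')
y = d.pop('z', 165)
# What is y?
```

After line 1: d = {'a': 13, 'b': 35, 'c': 39}
After line 2 (pop 'b' returns 35): d = {'a': 13, 'c': 39}, removed = 35
After line 3 (pop 'z' missing, returns default 165): d = {'a': 13, 'c': 39}, y = 165

165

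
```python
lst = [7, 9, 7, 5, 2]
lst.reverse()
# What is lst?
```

[2, 5, 7, 9, 7]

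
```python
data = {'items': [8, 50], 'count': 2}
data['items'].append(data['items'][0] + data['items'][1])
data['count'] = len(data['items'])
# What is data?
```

After line 1: data = {'items': [8, 50], 'count': 2}
After line 2 (append 8 + 50 = 58): data = {'items': [8, 50, 58], 'count': 2}
After line 3 (count = len(items) = 3): data = {'items': [8, 50, 58], 'count': 3}

{'items': [8, 50, 58], 'count': 3}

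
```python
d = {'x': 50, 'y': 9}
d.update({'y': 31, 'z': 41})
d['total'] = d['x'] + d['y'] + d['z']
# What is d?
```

After line 1: d = {'x': 50, 'y': 9}
After line 2 (y overwritten, z added): d = {'x': 50, 'y': 31, 'z': 41}
After line 3 (total = 50 + 31 + 41 = 122): d = {'x': 50, 'y': 31, 'z': 41, 'total': 122}

{'x': 50, 'y': 31, 'z': 41, 'total': 122}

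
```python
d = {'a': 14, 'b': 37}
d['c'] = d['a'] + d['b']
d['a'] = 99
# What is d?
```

After line 1: d = {'a': 14, 'b': 37}
After line 2 (d['c'] = 14 + 37): d = {'a': 14, 'b': 37, 'c': 51}
After line 3: d = {'a': 99, 'b': 37, 'c': 51}

{'a': 99, 'b': 37, 'c': 51}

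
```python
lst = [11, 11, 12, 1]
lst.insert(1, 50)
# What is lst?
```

[11, 50, 11, 12, 1]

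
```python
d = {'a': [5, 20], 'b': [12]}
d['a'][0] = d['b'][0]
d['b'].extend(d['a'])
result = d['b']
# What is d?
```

After line 1: d = {'a': [5, 20], 'b': [12]}
After line 2 (a[0] = b[0] = 12): d = {'a': [12, 20], 'b': [12]}
After line 3 (b.extend(a) appends [12, 20]): d = {'a': [12, 20], 'b': [12, 12, 20]}
After line 4: result = d['b'] = [12, 12, 20]

{'a': [12, 20], 'b': [12, 12, 20]}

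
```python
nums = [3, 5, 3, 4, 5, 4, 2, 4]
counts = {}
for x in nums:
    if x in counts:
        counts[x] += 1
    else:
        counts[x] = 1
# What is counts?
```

Initial: counts = {}, nums = [3, 5, 3, 4, 5, 4, 2, 4]
See 3: counts = {3: 1}
See 5: counts = {3: 1, 5: 1}
See 3: counts = {3: 2, 5: 1}
See 4: counts = {3: 2, 5: 1, 4: 1}
See 5: counts = {3: 2, 5: 2, 4: 1}
See 4: counts = {3: 2, 5: 2, 4: 2}
See 2: counts = {3: 2, 5: 2, 4: 2, 2: 1}
See 4: counts = {3: 2, 5: 2, 4: 3, 2: 1}

{3: 2, 5: 2, 4: 3, 2: 1}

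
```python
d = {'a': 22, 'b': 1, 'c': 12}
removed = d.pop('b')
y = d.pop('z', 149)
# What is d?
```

After line 1: d = {'a': 22, 'b': 1, 'c': 12}
After line 2 (pop 'b' returns 1): d = {'a': 22, 'c': 12}, removed = 1
After line 3 (pop 'z' missing, returns default 149): d = {'a': 22, 'c': 12}, y = 149

{'a': 22, 'c': 12}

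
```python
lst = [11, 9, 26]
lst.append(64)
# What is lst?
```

[11, 9, 26, 64]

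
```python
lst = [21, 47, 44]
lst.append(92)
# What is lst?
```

[21, 47, 44, 92]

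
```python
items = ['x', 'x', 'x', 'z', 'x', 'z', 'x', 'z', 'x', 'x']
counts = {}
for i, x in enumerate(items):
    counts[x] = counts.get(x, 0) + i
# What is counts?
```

Initial: counts = {}, items = ['x', 'x', 'x', 'z', 'x', 'z', 'x', 'z', 'x', 'x']
i=0, x='x': counts = {'x': 0}
i=1, x='x': counts = {'x': 1}
i=2, x='x': counts = {'x': 3}
i=3, x='z': counts = {'x': 3, 'z': 3}
i=4, x='x': counts = {'x': 7, 'z': 3}
i=5, x='z': counts = {'x': 7, 'z': 8}
i=6, x='x': counts = {'x': 13, 'z': 8}
i=7, x='z': counts = {'x': 13, 'z': 15}
i=8, x='x': counts = {'x': 21, 'z': 15}
i=9, x='x': counts = {'x': 30, 'z': 15}

{'x': 30, 'z': 15}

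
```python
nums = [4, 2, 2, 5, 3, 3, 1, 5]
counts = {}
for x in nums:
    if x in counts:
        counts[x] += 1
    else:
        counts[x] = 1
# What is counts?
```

Initial: counts = {}, nums = [4, 2, 2, 5, 3, 3, 1, 5]
See 4: counts = {4: 1}
See 2: counts = {4: 1, 2: 1}
See 2: counts = {4: 1, 2: 2}
See 5: counts = {4: 1, 2: 2, 5: 1}
See 3: counts = {4: 1, 2: 2, 5: 1, 3: 1}
See 3: counts = {4: 1, 2: 2, 5: 1, 3: 2}
See 1: counts = {4: 1, 2: 2, 5: 1, 3: 2, 1: 1}
See 5: counts = {4: 1, 2: 2, 5: 2, 3: 2, 1: 1}

{4: 1, 2: 2, 5: 2, 3: 2, 1: 1}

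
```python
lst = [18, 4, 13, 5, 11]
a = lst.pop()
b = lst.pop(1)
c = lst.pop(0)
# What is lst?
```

After line 1: lst = [18, 4, 13, 5, 11]
After line 2 (pop() -> a = 11): lst = [18, 4, 13, 5]
After line 3 (pop(1) -> b = 4): lst = [18, 13, 5]
After line 4 (pop(0) -> c = 18): lst = [13, 5]

[13, 5]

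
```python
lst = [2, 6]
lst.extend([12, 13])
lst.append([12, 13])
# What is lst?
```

After line 1: lst = [2, 6]
After line 2 (extend unpacks [12, 13]): lst = [2, 6, 12, 13]
After line 3 (append adds [12, 13] as single element): lst = [2, 6, 12, 13, [12, 13]]

[2, 6, 12, 13, [12, 13]]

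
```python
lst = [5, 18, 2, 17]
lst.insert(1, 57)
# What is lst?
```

[5, 57, 18, 2, 17]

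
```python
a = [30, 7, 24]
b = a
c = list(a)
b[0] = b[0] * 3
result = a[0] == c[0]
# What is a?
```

After line 1: a = [30, 7, 24]
After line 2 (b = a, alias): a = [30, 7, 24], b = [30, 7, 24]
After line 3 (c = list(a) is a copy, new object): c = [30, 7, 24]
After line 4 (b[0] = 30 * 3 = 90; mutates shared a/b): a = b = [90, 7, 24], c = [30, 7, 24]
After line 5 (a[0] = 90, c[0] = 30; result = False)

[90, 7, 24]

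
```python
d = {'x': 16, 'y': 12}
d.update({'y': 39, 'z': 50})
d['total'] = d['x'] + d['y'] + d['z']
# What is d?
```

After line 1: d = {'x': 16, 'y': 12}
After line 2 (y overwritten, z added): d = {'x': 16, 'y': 39, 'z': 50}
After line 3 (total = 16 + 39 + 50 = 105): d = {'x': 16, 'y': 39, 'z': 50, 'total': 105}

{'x': 16, 'y': 39, 'z': 50, 'total': 105}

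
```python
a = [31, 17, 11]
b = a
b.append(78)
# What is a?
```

After line 1: a = [31, 17, 11]
After line 2 (b = a is an alias, same object): a = [31, 17, 11], b = [31, 17, 11]
After line 3 (b.append mutates the shared list): a = [31, 17, 11, 78], b = [31, 17, 11, 78]

[31, 17, 11, 78]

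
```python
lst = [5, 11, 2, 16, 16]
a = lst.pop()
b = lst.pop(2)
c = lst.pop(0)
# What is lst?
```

After line 1: lst = [5, 11, 2, 16, 16]
After line 2 (pop() -> a = 16): lst = [5, 11, 2, 16]
After line 3 (pop(2) -> b = 2): lst = [5, 11, 16]
After line 4 (pop(0) -> c = 5): lst = [11, 16]

[11, 16]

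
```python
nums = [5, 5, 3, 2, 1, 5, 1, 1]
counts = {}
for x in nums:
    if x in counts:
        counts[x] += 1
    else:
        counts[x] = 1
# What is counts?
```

Initial: counts = {}, nums = [5, 5, 3, 2, 1, 5, 1, 1]
See 5: counts = {5: 1}
See 5: counts = {5: 2}
See 3: counts = {5: 2, 3: 1}
See 2: counts = {5: 2, 3: 1, 2: 1}
See 1: counts = {5: 2, 3: 1, 2: 1, 1: 1}
See 5: counts = {5: 3, 3: 1, 2: 1, 1: 1}
See 1: counts = {5: 3, 3: 1, 2: 1, 1: 2}
See 1: counts = {5: 3, 3: 1, 2: 1, 1: 3}

{5: 3, 3: 1, 2: 1, 1: 3}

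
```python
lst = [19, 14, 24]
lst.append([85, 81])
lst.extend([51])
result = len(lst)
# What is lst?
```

After line 1: lst = [19, 14, 24]
After line 2 (append adds [85, 81] as single element): lst = [19, 14, 24, [85, 81]]
After line 3 (extend unpacks [51], adds 51): lst = [19, 14, 24, [85, 81], 51]
After line 4: result = len(lst) = 5

[19, 14, 24, [85, 81], 51]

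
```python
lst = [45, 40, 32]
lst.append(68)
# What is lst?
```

[45, 40, 32, 68]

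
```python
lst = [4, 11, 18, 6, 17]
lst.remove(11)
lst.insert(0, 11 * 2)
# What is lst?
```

After line 1: lst = [4, 11, 18, 6, 17]
After line 2 (remove first 11): lst = [4, 18, 6, 17]
After line 3 (insert 22 at index 0): lst = [22, 4, 18, 6, 17]

[22, 4, 18, 6, 17]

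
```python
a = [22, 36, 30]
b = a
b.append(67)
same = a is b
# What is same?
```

After line 1: a = [22, 36, 30]
After line 2 (b = a is an alias, same object): a = [22, 36, 30], b = [22, 36, 30]
After line 3 (b.append mutates the shared list): a = [22, 36, 30, 67], b = [22, 36, 30, 67]
After line 4 (same = a is b; same object -> True): same = True

True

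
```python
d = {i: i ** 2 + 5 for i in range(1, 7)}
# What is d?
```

{1: 6, 2: 9, 3: 14, 4: 21, 5: 30, 6: 41}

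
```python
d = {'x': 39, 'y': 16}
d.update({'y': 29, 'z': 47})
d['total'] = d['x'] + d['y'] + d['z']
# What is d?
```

After line 1: d = {'x': 39, 'y': 16}
After line 2 (y overwritten, z added): d = {'x': 39, 'y': 29, 'z': 47}
After line 3 (total = 39 + 29 + 47 = 115): d = {'x': 39, 'y': 29, 'z': 47, 'total': 115}

{'x': 39, 'y': 29, 'z': 47, 'total': 115}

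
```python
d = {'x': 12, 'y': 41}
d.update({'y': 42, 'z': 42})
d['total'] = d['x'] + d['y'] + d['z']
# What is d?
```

After line 1: d = {'x': 12, 'y': 41}
After line 2 (y overwritten, z added): d = {'x': 12, 'y': 42, 'z': 42}
After line 3 (total = 12 + 42 + 42 = 96): d = {'x': 12, 'y': 42, 'z': 42, 'total': 96}

{'x': 12, 'y': 42, 'z': 42, 'total': 96}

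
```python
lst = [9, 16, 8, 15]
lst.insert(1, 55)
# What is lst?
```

[9, 55, 16, 8, 15]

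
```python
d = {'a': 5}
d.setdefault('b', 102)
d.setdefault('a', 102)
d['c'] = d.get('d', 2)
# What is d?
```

After line 1: d = {'a': 5}
After line 2 (setdefault adds 'b'=102): d = {'a': 5, 'b': 102}
After line 3 (setdefault 'a' no-op, already exists): d = {'a': 5, 'b': 102}
After line 4 (get('d', 2) returns default since 'd' not in d): d = {'a': 5, 'b': 102, 'c': 2}

{'a': 5, 'b': 102, 'c': 2}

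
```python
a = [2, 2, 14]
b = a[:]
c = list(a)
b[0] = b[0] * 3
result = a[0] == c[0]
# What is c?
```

After line 1: a = [2, 2, 14]
After line 2 (b = a[:], copy): a = [2, 2, 14], b = [2, 2, 14]
After line 3 (c = list(a) is a copy, new object): c = [2, 2, 14]
After line 4 (b[0] = 2 * 3 = 6; only b mutates (copy)): a = [2, 2, 14], b = [6, 2, 14], c = [2, 2, 14]
After line 5 (a[0] = 2, c[0] = 2; result = True)

[2, 2, 14]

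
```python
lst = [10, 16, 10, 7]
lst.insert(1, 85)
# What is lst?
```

[10, 85, 16, 10, 7]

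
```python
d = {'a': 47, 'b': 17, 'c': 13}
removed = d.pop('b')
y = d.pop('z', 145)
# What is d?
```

After line 1: d = {'a': 47, 'b': 17, 'c': 13}
After line 2 (pop 'b' returns 17): d = {'a': 47, 'c': 13}, removed = 17
After line 3 (pop 'z' missing, returns default 145): d = {'a': 47, 'c': 13}, y = 145

{'a': 47, 'c': 13}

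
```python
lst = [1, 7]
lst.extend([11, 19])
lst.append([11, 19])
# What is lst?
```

After line 1: lst = [1, 7]
After line 2 (extend unpacks [11, 19]): lst = [1, 7, 11, 19]
After line 3 (append adds [11, 19] as single element): lst = [1, 7, 11, 19, [11, 19]]

[1, 7, 11, 19, [11, 19]]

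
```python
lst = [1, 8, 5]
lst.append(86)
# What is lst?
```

[1, 8, 5, 86]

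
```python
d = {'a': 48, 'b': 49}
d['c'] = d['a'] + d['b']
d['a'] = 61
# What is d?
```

After line 1: d = {'a': 48, 'b': 49}
After line 2 (d['c'] = 48 + 49): d = {'a': 48, 'b': 49, 'c': 97}
After line 3: d = {'a': 61, 'b': 49, 'c': 97}

{'a': 61, 'b': 49, 'c': 97}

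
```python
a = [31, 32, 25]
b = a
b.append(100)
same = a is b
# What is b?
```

After line 1: a = [31, 32, 25]
After line 2 (b = a is an alias, same object): a = [31, 32, 25], b = [31, 32, 25]
After line 3 (b.append mutates the shared list): a = [31, 32, 25, 100], b = [31, 32, 25, 100]
After line 4 (same = a is b; same object -> True): same = True

[31, 32, 25, 100]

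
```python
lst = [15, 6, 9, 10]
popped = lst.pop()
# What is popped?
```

10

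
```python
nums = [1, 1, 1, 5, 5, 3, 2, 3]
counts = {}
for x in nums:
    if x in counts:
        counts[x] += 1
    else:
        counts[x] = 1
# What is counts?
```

Initial: counts = {}, nums = [1, 1, 1, 5, 5, 3, 2, 3]
See 1: counts = {1: 1}
See 1: counts = {1: 2}
See 1: counts = {1: 3}
See 5: counts = {1: 3, 5: 1}
See 5: counts = {1: 3, 5: 2}
See 3: counts = {1: 3, 5: 2, 3: 1}
See 2: counts = {1: 3, 5: 2, 3: 1, 2: 1}
See 3: counts = {1: 3, 5: 2, 3: 2, 2: 1}

{1: 3, 5: 2, 3: 2, 2: 1}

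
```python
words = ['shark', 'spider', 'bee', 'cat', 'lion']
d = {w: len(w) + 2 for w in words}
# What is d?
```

{'shark': 7, 'spider': 8, 'bee': 5, 'cat': 5, 'lion': 6}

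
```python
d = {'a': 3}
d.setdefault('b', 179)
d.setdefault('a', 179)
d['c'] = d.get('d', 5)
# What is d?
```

After line 1: d = {'a': 3}
After line 2 (setdefault adds 'b'=179): d = {'a': 3, 'b': 179}
After line 3 (setdefault 'a' no-op, already exists): d = {'a': 3, 'b': 179}
After line 4 (get('d', 5) returns default since 'd' not in d): d = {'a': 3, 'b': 179, 'c': 5}

{'a': 3, 'b': 179, 'c': 5}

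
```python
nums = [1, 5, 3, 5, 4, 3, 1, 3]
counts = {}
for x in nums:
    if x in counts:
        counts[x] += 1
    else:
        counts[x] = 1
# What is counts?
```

Initial: counts = {}, nums = [1, 5, 3, 5, 4, 3, 1, 3]
See 1: counts = {1: 1}
See 5: counts = {1: 1, 5: 1}
See 3: counts = {1: 1, 5: 1, 3: 1}
See 5: counts = {1: 1, 5: 2, 3: 1}
See 4: counts = {1: 1, 5: 2, 3: 1, 4: 1}
See 3: counts = {1: 1, 5: 2, 3: 2, 4: 1}
See 1: counts = {1: 2, 5: 2, 3: 2, 4: 1}
See 3: counts = {1: 2, 5: 2, 3: 3, 4: 1}

{1: 2, 5: 2, 3: 3, 4: 1}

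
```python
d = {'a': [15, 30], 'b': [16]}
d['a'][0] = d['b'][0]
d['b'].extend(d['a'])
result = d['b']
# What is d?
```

After line 1: d = {'a': [15, 30], 'b': [16]}
After line 2 (a[0] = b[0] = 16): d = {'a': [16, 30], 'b': [16]}
After line 3 (b.extend(a) appends [16, 30]): d = {'a': [16, 30], 'b': [16, 16, 30]}
After line 4: result = d['b'] = [16, 16, 30]

{'a': [16, 30], 'b': [16, 16, 30]}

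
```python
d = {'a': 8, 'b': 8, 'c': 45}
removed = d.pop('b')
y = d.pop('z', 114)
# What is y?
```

After line 1: d = {'a': 8, 'b': 8, 'c': 45}
After line 2 (pop 'b' returns 8): d = {'a': 8, 'c': 45}, removed = 8
After line 3 (pop 'z' missing, returns default 114): d = {'a': 8, 'c': 45}, y = 114

114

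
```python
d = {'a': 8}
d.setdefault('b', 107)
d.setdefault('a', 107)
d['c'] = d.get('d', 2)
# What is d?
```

After line 1: d = {'a': 8}
After line 2 (setdefault adds 'b'=107): d = {'a': 8, 'b': 107}
After line 3 (setdefault 'a' no-op, already exists): d = {'a': 8, 'b': 107}
After line 4 (get('d', 2) returns default since 'd' not in d): d = {'a': 8, 'b': 107, 'c': 2}

{'a': 8, 'b': 107, 'c': 2}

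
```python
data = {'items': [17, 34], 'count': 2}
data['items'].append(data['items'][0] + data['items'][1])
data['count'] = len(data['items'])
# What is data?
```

After line 1: data = {'items': [17, 34], 'count': 2}
After line 2 (append 17 + 34 = 51): data = {'items': [17, 34, 51], 'count': 2}
After line 3 (count = len(items) = 3): data = {'items': [17, 34, 51], 'count': 3}

{'items': [17, 34, 51], 'count': 3}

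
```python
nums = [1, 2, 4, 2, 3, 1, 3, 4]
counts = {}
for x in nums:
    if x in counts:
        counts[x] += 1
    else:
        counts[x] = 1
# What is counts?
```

Initial: counts = {}, nums = [1, 2, 4, 2, 3, 1, 3, 4]
See 1: counts = {1: 1}
See 2: counts = {1: 1, 2: 1}
See 4: counts = {1: 1, 2: 1, 4: 1}
See 2: counts = {1: 1, 2: 2, 4: 1}
See 3: counts = {1: 1, 2: 2, 4: 1, 3: 1}
See 1: counts = {1: 2, 2: 2, 4: 1, 3: 1}
See 3: counts = {1: 2, 2: 2, 4: 1, 3: 2}
See 4: counts = {1: 2, 2: 2, 4: 2, 3: 2}

{1: 2, 2: 2, 4: 2, 3: 2}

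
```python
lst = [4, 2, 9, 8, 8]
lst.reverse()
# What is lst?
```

[8, 8, 9, 2, 4]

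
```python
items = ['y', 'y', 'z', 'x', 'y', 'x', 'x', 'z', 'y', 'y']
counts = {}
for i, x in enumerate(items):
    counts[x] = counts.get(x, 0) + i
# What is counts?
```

Initial: counts = {}, items = ['y', 'y', 'z', 'x', 'y', 'x', 'x', 'z', 'y', 'y']
i=0, x='y': counts = {'y': 0}
i=1, x='y': counts = {'y': 1}
i=2, x='z': counts = {'y': 1, 'z': 2}
i=3, x='x': counts = {'y': 1, 'z': 2, 'x': 3}
i=4, x='y': counts = {'y': 5, 'z': 2, 'x': 3}
i=5, x='x': counts = {'y': 5, 'z': 2, 'x': 8}
i=6, x='x': counts = {'y': 5, 'z': 2, 'x': 14}
i=7, x='z': counts = {'y': 5, 'z': 9, 'x': 14}
i=8, x='y': counts = {'y': 13, 'z': 9, 'x': 14}
i=9, x='y': counts = {'y': 22, 'z': 9, 'x': 14}

{'y': 22, 'z': 9, 'x': 14}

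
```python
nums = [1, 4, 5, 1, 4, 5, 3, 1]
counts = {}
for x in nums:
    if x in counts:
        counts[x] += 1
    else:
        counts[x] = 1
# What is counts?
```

Initial: counts = {}, nums = [1, 4, 5, 1, 4, 5, 3, 1]
See 1: counts = {1: 1}
See 4: counts = {1: 1, 4: 1}
See 5: counts = {1: 1, 4: 1, 5: 1}
See 1: counts = {1: 2, 4: 1, 5: 1}
See 4: counts = {1: 2, 4: 2, 5: 1}
See 5: counts = {1: 2, 4: 2, 5: 2}
See 3: counts = {1: 2, 4: 2, 5: 2, 3: 1}
See 1: counts = {1: 3, 4: 2, 5: 2, 3: 1}

{1: 3, 4: 2, 5: 2, 3: 1}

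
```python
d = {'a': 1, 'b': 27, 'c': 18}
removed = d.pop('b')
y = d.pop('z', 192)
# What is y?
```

After line 1: d = {'a': 1, 'b': 27, 'c': 18}
After line 2 (pop 'b' returns 27): d = {'a': 1, 'c': 18}, removed = 27
After line 3 (pop 'z' missing, returns default 192): d = {'a': 1, 'c': 18}, y = 192

192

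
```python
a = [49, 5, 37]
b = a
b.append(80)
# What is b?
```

After line 1: a = [49, 5, 37]
After line 2 (b = a is an alias, same object): a = [49, 5, 37], b = [49, 5, 37]
After line 3 (b.append mutates the shared list): a = [49, 5, 37, 80], b = [49, 5, 37, 80]

[49, 5, 37, 80]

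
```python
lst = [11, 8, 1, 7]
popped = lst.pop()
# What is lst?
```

[11, 8, 1]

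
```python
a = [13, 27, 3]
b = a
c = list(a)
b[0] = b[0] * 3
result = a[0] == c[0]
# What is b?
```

After line 1: a = [13, 27, 3]
After line 2 (b = a, alias): a = [13, 27, 3], b = [13, 27, 3]
After line 3 (c = list(a) is a copy, new object): c = [13, 27, 3]
After line 4 (b[0] = 13 * 3 = 39; mutates shared a/b): a = b = [39, 27, 3], c = [13, 27, 3]
After line 5 (a[0] = 39, c[0] = 13; result = False)

[39, 27, 3]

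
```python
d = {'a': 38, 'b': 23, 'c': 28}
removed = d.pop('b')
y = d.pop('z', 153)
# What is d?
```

After line 1: d = {'a': 38, 'b': 23, 'c': 28}
After line 2 (pop 'b' returns 23): d = {'a': 38, 'c': 28}, removed = 23
After line 3 (pop 'z' missing, returns default 153): d = {'a': 38, 'c': 28}, y = 153

{'a': 38, 'c': 28}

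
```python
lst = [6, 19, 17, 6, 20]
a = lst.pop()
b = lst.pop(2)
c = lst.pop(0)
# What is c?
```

After line 1: lst = [6, 19, 17, 6, 20]
After line 2 (pop() -> a = 20): lst = [6, 19, 17, 6]
After line 3 (pop(2) -> b = 17): lst = [6, 19, 6]
After line 4 (pop(0) -> c = 6): lst = [19, 6]

6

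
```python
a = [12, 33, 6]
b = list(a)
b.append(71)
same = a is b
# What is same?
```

After line 1: a = [12, 33, 6]
After line 2 (b = list(a) is a shallow copy, new object): a = [12, 33, 6], b = [12, 33, 6]
After line 3 (append only mutates b): a = [12, 33, 6], b = [12, 33, 6, 71]
After line 4 (same = a is b; different objects -> False): same = False

False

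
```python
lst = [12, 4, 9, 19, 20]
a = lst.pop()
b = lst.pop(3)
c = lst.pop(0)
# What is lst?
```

After line 1: lst = [12, 4, 9, 19, 20]
After line 2 (pop() -> a = 20): lst = [12, 4, 9, 19]
After line 3 (pop(3) -> b = 19): lst = [12, 4, 9]
After line 4 (pop(0) -> c = 12): lst = [4, 9]

[4, 9]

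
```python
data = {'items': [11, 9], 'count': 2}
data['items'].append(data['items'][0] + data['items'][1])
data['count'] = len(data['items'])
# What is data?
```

After line 1: data = {'items': [11, 9], 'count': 2}
After line 2 (append 11 + 9 = 20): data = {'items': [11, 9, 20], 'count': 2}
After line 3 (count = len(items) = 3): data = {'items': [11, 9, 20], 'count': 3}

{'items': [11, 9, 20], 'count': 3}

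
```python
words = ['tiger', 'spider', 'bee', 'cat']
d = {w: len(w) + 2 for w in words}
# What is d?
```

{'tiger': 7, 'spider': 8, 'bee': 5, 'cat': 5}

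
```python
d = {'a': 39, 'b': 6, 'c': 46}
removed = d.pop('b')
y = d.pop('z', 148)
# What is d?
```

After line 1: d = {'a': 39, 'b': 6, 'c': 46}
After line 2 (pop 'b' returns 6): d = {'a': 39, 'c': 46}, removed = 6
After line 3 (pop 'z' missing, returns default 148): d = {'a': 39, 'c': 46}, y = 148

{'a': 39, 'c': 46}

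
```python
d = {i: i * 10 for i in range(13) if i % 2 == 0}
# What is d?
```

{0: 0, 2: 20, 4: 40, 6: 60, 8: 80, 10: 100, 12: 120}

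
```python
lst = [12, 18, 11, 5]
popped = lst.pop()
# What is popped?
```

5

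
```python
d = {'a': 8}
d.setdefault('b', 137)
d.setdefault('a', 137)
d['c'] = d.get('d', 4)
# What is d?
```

After line 1: d = {'a': 8}
After line 2 (setdefault adds 'b'=137): d = {'a': 8, 'b': 137}
After line 3 (setdefault 'a' no-op, already exists): d = {'a': 8, 'b': 137}
After line 4 (get('d', 4) returns default since 'd' not in d): d = {'a': 8, 'b': 137, 'c': 4}

{'a': 8, 'b': 137, 'c': 4}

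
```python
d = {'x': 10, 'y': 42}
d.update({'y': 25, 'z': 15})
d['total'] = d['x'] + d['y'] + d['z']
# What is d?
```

After line 1: d = {'x': 10, 'y': 42}
After line 2 (y overwritten, z added): d = {'x': 10, 'y': 25, 'z': 15}
After line 3 (total = 10 + 25 + 15 = 50): d = {'x': 10, 'y': 25, 'z': 15, 'total': 50}

{'x': 10, 'y': 25, 'z': 15, 'total': 50}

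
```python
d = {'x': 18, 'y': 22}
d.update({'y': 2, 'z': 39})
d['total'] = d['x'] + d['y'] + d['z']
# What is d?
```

After line 1: d = {'x': 18, 'y': 22}
After line 2 (y overwritten, z added): d = {'x': 18, 'y': 2, 'z': 39}
After line 3 (total = 18 + 2 + 39 = 59): d = {'x': 18, 'y': 2, 'z': 39, 'total': 59}

{'x': 18, 'y': 2, 'z': 39, 'total': 59}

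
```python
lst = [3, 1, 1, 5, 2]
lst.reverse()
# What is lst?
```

[2, 5, 1, 1, 3]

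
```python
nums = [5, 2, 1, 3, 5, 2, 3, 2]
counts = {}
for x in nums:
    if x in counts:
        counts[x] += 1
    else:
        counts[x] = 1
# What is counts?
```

Initial: counts = {}, nums = [5, 2, 1, 3, 5, 2, 3, 2]
See 5: counts = {5: 1}
See 2: counts = {5: 1, 2: 1}
See 1: counts = {5: 1, 2: 1, 1: 1}
See 3: counts = {5: 1, 2: 1, 1: 1, 3: 1}
See 5: counts = {5: 2, 2: 1, 1: 1, 3: 1}
See 2: counts = {5: 2, 2: 2, 1: 1, 3: 1}
See 3: counts = {5: 2, 2: 2, 1: 1, 3: 2}
See 2: counts = {5: 2, 2: 3, 1: 1, 3: 2}

{5: 2, 2: 3, 1: 1, 3: 2}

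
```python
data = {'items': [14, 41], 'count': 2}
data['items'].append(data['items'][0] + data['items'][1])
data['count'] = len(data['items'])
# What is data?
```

After line 1: data = {'items': [14, 41], 'count': 2}
After line 2 (append 14 + 41 = 55): data = {'items': [14, 41, 55], 'count': 2}
After line 3 (count = len(items) = 3): data = {'items': [14, 41, 55], 'count': 3}

{'items': [14, 41, 55], 'count': 3}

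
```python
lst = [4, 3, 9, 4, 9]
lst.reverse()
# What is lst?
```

[9, 4, 9, 3, 4]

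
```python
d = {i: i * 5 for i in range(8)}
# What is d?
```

{0: 0, 1: 5, 2: 10, 3: 15, 4: 20, 5: 25, 6: 30, 7: 35}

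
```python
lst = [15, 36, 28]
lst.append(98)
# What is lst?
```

[15, 36, 28, 98]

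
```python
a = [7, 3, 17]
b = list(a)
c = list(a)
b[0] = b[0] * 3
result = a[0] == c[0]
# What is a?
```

After line 1: a = [7, 3, 17]
After line 2 (b = list(a), copy): a = [7, 3, 17], b = [7, 3, 17]
After line 3 (c = list(a) is a copy, new object): c = [7, 3, 17]
After line 4 (b[0] = 7 * 3 = 21; only b mutates (copy)): a = [7, 3, 17], b = [21, 3, 17], c = [7, 3, 17]
After line 5 (a[0] = 7, c[0] = 7; result = True)

[7, 3, 17]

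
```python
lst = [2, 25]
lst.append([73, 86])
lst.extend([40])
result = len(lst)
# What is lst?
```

After line 1: lst = [2, 25]
After line 2 (append adds [73, 86] as single element): lst = [2, 25, [73, 86]]
After line 3 (extend unpacks [40], adds 40): lst = [2, 25, [73, 86], 40]
After line 4: result = len(lst) = 4

[2, 25, [73, 86], 40]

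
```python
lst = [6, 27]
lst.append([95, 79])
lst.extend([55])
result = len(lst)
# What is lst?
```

After line 1: lst = [6, 27]
After line 2 (append adds [95, 79] as single element): lst = [6, 27, [95, 79]]
After line 3 (extend unpacks [55], adds 55): lst = [6, 27, [95, 79], 55]
After line 4: result = len(lst) = 4

[6, 27, [95, 79], 55]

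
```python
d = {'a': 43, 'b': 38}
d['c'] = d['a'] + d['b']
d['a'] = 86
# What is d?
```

After line 1: d = {'a': 43, 'b': 38}
After line 2 (d['c'] = 43 + 38): d = {'a': 43, 'b': 38, 'c': 81}
After line 3: d = {'a': 86, 'b': 38, 'c': 81}

{'a': 86, 'b': 38, 'c': 81}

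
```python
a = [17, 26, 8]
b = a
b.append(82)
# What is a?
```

After line 1: a = [17, 26, 8]
After line 2 (b = a is an alias, same object): a = [17, 26, 8], b = [17, 26, 8]
After line 3 (b.append mutates the shared list): a = [17, 26, 8, 82], b = [17, 26, 8, 82]

[17, 26, 8, 82]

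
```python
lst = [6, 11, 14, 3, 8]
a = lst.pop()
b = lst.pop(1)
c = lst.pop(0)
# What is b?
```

After line 1: lst = [6, 11, 14, 3, 8]
After line 2 (pop() -> a = 8): lst = [6, 11, 14, 3]
After line 3 (pop(1) -> b = 11): lst = [6, 14, 3]
After line 4 (pop(0) -> c = 6): lst = [14, 3]

11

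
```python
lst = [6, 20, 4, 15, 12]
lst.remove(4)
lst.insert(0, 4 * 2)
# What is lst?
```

After line 1: lst = [6, 20, 4, 15, 12]
After line 2 (remove first 4): lst = [6, 20, 15, 12]
After line 3 (insert 8 at index 0): lst = [8, 6, 20, 15, 12]

[8, 6, 20, 15, 12]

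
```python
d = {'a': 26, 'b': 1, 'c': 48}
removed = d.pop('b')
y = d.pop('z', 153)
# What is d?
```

After line 1: d = {'a': 26, 'b': 1, 'c': 48}
After line 2 (pop 'b' returns 1): d = {'a': 26, 'c': 48}, removed = 1
After line 3 (pop 'z' missing, returns default 153): d = {'a': 26, 'c': 48}, y = 153

{'a': 26, 'c': 48}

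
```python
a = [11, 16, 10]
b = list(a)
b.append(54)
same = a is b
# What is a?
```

After line 1: a = [11, 16, 10]
After line 2 (b = list(a) is a shallow copy, new object): a = [11, 16, 10], b = [11, 16, 10]
After line 3 (append only mutates b): a = [11, 16, 10], b = [11, 16, 10, 54]
After line 4 (same = a is b; different objects -> False): same = False

[11, 16, 10]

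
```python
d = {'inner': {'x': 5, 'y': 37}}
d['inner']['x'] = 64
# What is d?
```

After line 1: d = {'inner': {'x': 5, 'y': 37}}
After line 2 (inner x overwritten): d = {'inner': {'x': 64, 'y': 37}}

{'inner': {'x': 64, 'y': 37}}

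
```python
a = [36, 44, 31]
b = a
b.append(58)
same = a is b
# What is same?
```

After line 1: a = [36, 44, 31]
After line 2 (b = a is an alias, same object): a = [36, 44, 31], b = [36, 44, 31]
After line 3 (b.append mutates the shared list): a = [36, 44, 31, 58], b = [36, 44, 31, 58]
After line 4 (same = a is b; same object -> True): same = True

True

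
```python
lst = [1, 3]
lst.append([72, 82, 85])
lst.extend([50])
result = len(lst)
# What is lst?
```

After line 1: lst = [1, 3]
After line 2 (append adds [72, 82, 85] as single element): lst = [1, 3, [72, 82, 85]]
After line 3 (extend unpacks [50], adds 50): lst = [1, 3, [72, 82, 85], 50]
After line 4: result = len(lst) = 4

[1, 3, [72, 82, 85], 50]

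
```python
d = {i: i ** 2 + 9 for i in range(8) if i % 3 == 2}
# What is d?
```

{2: 13, 5: 34}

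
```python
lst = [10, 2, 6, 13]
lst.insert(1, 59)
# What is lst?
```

[10, 59, 2, 6, 13]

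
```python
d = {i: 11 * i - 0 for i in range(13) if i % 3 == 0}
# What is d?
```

{0: 0, 3: 33, 6: 66, 9: 99, 12: 132}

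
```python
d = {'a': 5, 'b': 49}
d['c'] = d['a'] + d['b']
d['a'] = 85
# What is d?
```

After line 1: d = {'a': 5, 'b': 49}
After line 2 (d['c'] = 5 + 49): d = {'a': 5, 'b': 49, 'c': 54}
After line 3: d = {'a': 85, 'b': 49, 'c': 54}

{'a': 85, 'b': 49, 'c': 54}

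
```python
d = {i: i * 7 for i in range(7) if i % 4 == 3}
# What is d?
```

{3: 21}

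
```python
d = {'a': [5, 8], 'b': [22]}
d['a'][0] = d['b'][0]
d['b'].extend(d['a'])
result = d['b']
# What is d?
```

After line 1: d = {'a': [5, 8], 'b': [22]}
After line 2 (a[0] = b[0] = 22): d = {'a': [22, 8], 'b': [22]}
After line 3 (b.extend(a) appends [22, 8]): d = {'a': [22, 8], 'b': [22, 22, 8]}
After line 4: result = d['b'] = [22, 22, 8]

{'a': [22, 8], 'b': [22, 22, 8]}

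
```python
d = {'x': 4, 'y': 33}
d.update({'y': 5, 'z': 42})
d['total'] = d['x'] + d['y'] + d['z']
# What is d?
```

After line 1: d = {'x': 4, 'y': 33}
After line 2 (y overwritten, z added): d = {'x': 4, 'y': 5, 'z': 42}
After line 3 (total = 4 + 5 + 42 = 51): d = {'x': 4, 'y': 5, 'z': 42, 'total': 51}

{'x': 4, 'y': 5, 'z': 42, 'total': 51}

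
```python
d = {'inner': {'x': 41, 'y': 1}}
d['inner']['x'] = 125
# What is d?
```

After line 1: d = {'inner': {'x': 41, 'y': 1}}
After line 2 (inner x overwritten): d = {'inner': {'x': 125, 'y': 1}}

{'inner': {'x': 125, 'y': 1}}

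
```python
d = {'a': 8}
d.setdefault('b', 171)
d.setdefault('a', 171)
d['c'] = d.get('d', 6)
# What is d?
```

After line 1: d = {'a': 8}
After line 2 (setdefault adds 'b'=171): d = {'a': 8, 'b': 171}
After line 3 (setdefault 'a' no-op, already exists): d = {'a': 8, 'b': 171}
After line 4 (get('d', 6) returns default since 'd' not in d): d = {'a': 8, 'b': 171, 'c': 6}

{'a': 8, 'b': 171, 'c': 6}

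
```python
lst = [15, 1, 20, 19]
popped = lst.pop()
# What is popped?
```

19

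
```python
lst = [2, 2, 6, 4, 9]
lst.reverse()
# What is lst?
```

[9, 4, 6, 2, 2]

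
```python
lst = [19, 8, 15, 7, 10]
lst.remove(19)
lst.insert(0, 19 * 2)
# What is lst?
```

After line 1: lst = [19, 8, 15, 7, 10]
After line 2 (remove first 19): lst = [8, 15, 7, 10]
After line 3 (insert 38 at index 0): lst = [38, 8, 15, 7, 10]

[38, 8, 15, 7, 10]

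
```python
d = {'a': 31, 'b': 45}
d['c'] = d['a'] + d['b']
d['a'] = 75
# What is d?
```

After line 1: d = {'a': 31, 'b': 45}
After line 2 (d['c'] = 31 + 45): d = {'a': 31, 'b': 45, 'c': 76}
After line 3: d = {'a': 75, 'b': 45, 'c': 76}

{'a': 75, 'b': 45, 'c': 76}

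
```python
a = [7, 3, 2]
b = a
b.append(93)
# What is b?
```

After line 1: a = [7, 3, 2]
After line 2 (b = a is an alias, same object): a = [7, 3, 2], b = [7, 3, 2]
After line 3 (b.append mutates the shared list): a = [7, 3, 2, 93], b = [7, 3, 2, 93]

[7, 3, 2, 93]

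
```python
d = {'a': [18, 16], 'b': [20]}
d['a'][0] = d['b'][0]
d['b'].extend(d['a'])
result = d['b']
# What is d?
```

After line 1: d = {'a': [18, 16], 'b': [20]}
After line 2 (a[0] = b[0] = 20): d = {'a': [20, 16], 'b': [20]}
After line 3 (b.extend(a) appends [20, 16]): d = {'a': [20, 16], 'b': [20, 20, 16]}
After line 4: result = d['b'] = [20, 20, 16]

{'a': [20, 16], 'b': [20, 20, 16]}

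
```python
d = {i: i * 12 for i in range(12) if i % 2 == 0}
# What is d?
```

{0: 0, 2: 24, 4: 48, 6: 72, 8: 96, 10: 120}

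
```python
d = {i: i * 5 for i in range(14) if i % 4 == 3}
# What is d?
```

{3: 15, 7: 35, 11: 55}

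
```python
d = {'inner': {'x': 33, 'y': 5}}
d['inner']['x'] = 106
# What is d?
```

After line 1: d = {'inner': {'x': 33, 'y': 5}}
After line 2 (inner x overwritten): d = {'inner': {'x': 106, 'y': 5}}

{'inner': {'x': 106, 'y': 5}}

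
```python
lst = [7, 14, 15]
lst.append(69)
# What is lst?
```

[7, 14, 15, 69]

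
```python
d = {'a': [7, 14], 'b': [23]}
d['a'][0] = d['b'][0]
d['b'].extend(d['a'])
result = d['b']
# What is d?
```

After line 1: d = {'a': [7, 14], 'b': [23]}
After line 2 (a[0] = b[0] = 23): d = {'a': [23, 14], 'b': [23]}
After line 3 (b.extend(a) appends [23, 14]): d = {'a': [23, 14], 'b': [23, 23, 14]}
After line 4: result = d['b'] = [23, 23, 14]

{'a': [23, 14], 'b': [23, 23, 14]}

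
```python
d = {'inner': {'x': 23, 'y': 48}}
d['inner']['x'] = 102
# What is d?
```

After line 1: d = {'inner': {'x': 23, 'y': 48}}
After line 2 (inner x overwritten): d = {'inner': {'x': 102, 'y': 48}}

{'inner': {'x': 102, 'y': 48}}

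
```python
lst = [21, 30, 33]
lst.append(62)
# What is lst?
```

[21, 30, 33, 62]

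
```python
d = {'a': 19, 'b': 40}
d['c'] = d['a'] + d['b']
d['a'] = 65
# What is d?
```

After line 1: d = {'a': 19, 'b': 40}
After line 2 (d['c'] = 19 + 40): d = {'a': 19, 'b': 40, 'c': 59}
After line 3: d = {'a': 65, 'b': 40, 'c': 59}

{'a': 65, 'b': 40, 'c': 59}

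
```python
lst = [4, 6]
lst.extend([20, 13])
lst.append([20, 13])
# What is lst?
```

After line 1: lst = [4, 6]
After line 2 (extend unpacks [20, 13]): lst = [4, 6, 20, 13]
After line 3 (append adds [20, 13] as single element): lst = [4, 6, 20, 13, [20, 13]]

[4, 6, 20, 13, [20, 13]]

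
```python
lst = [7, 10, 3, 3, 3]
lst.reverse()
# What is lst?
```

[3, 3, 3, 10, 7]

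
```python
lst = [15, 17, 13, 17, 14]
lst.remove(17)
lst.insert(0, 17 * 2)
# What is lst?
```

After line 1: lst = [15, 17, 13, 17, 14]
After line 2 (remove first 17): lst = [15, 13, 17, 14]
After line 3 (insert 34 at index 0): lst = [34, 15, 13, 17, 14]

[34, 15, 13, 17, 14]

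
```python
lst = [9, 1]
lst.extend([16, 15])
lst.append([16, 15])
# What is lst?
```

After line 1: lst = [9, 1]
After line 2 (extend unpacks [16, 15]): lst = [9, 1, 16, 15]
After line 3 (append adds [16, 15] as single element): lst = [9, 1, 16, 15, [16, 15]]

[9, 1, 16, 15, [16, 15]]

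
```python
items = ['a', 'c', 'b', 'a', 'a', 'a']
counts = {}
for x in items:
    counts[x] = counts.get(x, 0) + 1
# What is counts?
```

Initial: counts = {}, items = ['a', 'c', 'b', 'a', 'a', 'a']
See 'a': counts = {'a': 1}
See 'c': counts = {'a': 1, 'c': 1}
See 'b': counts = {'a': 1, 'c': 1, 'b': 1}
See 'a': counts = {'a': 2, 'c': 1, 'b': 1}
See 'a': counts = {'a': 3, 'c': 1, 'b': 1}
See 'a': counts = {'a': 4, 'c': 1, 'b': 1}

{'a': 4, 'c': 1, 'b': 1}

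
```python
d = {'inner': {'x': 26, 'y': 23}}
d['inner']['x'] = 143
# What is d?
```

After line 1: d = {'inner': {'x': 26, 'y': 23}}
After line 2 (inner x overwritten): d = {'inner': {'x': 143, 'y': 23}}

{'inner': {'x': 143, 'y': 23}}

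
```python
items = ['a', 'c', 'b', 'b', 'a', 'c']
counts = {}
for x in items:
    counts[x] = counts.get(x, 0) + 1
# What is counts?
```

Initial: counts = {}, items = ['a', 'c', 'b', 'b', 'a', 'c']
See 'a': counts = {'a': 1}
See 'c': counts = {'a': 1, 'c': 1}
See 'b': counts = {'a': 1, 'c': 1, 'b': 1}
See 'b': counts = {'a': 1, 'c': 1, 'b': 2}
See 'a': counts = {'a': 2, 'c': 1, 'b': 2}
See 'c': counts = {'a': 2, 'c': 2, 'b': 2}

{'a': 2, 'c': 2, 'b': 2}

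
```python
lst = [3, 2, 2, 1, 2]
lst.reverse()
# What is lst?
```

[2, 1, 2, 2, 3]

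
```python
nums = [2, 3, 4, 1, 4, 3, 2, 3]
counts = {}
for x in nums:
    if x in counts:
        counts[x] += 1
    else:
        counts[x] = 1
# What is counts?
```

Initial: counts = {}, nums = [2, 3, 4, 1, 4, 3, 2, 3]
See 2: counts = {2: 1}
See 3: counts = {2: 1, 3: 1}
See 4: counts = {2: 1, 3: 1, 4: 1}
See 1: counts = {2: 1, 3: 1, 4: 1, 1: 1}
See 4: counts = {2: 1, 3: 1, 4: 2, 1: 1}
See 3: counts = {2: 1, 3: 2, 4: 2, 1: 1}
See 2: counts = {2: 2, 3: 2, 4: 2, 1: 1}
See 3: counts = {2: 2, 3: 3, 4: 2, 1: 1}

{2: 2, 3: 3, 4: 2, 1: 1}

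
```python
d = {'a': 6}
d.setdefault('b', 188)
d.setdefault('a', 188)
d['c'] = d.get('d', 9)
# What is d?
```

After line 1: d = {'a': 6}
After line 2 (setdefault adds 'b'=188): d = {'a': 6, 'b': 188}
After line 3 (setdefault 'a' no-op, already exists): d = {'a': 6, 'b': 188}
After line 4 (get('d', 9) returns default since 'd' not in d): d = {'a': 6, 'b': 188, 'c': 9}

{'a': 6, 'b': 188, 'c': 9}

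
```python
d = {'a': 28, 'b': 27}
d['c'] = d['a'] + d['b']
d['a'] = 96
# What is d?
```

After line 1: d = {'a': 28, 'b': 27}
After line 2 (d['c'] = 28 + 27): d = {'a': 28, 'b': 27, 'c': 55}
After line 3: d = {'a': 96, 'b': 27, 'c': 55}

{'a': 96, 'b': 27, 'c': 55}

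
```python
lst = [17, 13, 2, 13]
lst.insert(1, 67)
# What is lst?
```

[17, 67, 13, 2, 13]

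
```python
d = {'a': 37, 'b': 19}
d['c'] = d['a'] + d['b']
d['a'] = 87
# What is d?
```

After line 1: d = {'a': 37, 'b': 19}
After line 2 (d['c'] = 37 + 19): d = {'a': 37, 'b': 19, 'c': 56}
After line 3: d = {'a': 87, 'b': 19, 'c': 56}

{'a': 87, 'b': 19, 'c': 56}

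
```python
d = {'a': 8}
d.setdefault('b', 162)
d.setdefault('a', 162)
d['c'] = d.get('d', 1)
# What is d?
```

After line 1: d = {'a': 8}
After line 2 (setdefault adds 'b'=162): d = {'a': 8, 'b': 162}
After line 3 (setdefault 'a' no-op, already exists): d = {'a': 8, 'b': 162}
After line 4 (get('d', 1) returns default since 'd' not in d): d = {'a': 8, 'b': 162, 'c': 1}

{'a': 8, 'b': 162, 'c': 1}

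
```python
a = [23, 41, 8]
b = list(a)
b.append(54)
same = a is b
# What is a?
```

After line 1: a = [23, 41, 8]
After line 2 (b = list(a) is a shallow copy, new object): a = [23, 41, 8], b = [23, 41, 8]
After line 3 (append only mutates b): a = [23, 41, 8], b = [23, 41, 8, 54]
After line 4 (same = a is b; different objects -> False): same = False

[23, 41, 8]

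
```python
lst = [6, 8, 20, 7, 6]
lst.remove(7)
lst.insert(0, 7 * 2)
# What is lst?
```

After line 1: lst = [6, 8, 20, 7, 6]
After line 2 (remove first 7): lst = [6, 8, 20, 6]
After line 3 (insert 14 at index 0): lst = [14, 6, 8, 20, 6]

[14, 6, 8, 20, 6]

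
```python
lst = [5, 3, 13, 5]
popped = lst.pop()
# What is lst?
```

[5, 3, 13]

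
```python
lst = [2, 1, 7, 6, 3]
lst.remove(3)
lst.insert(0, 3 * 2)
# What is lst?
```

After line 1: lst = [2, 1, 7, 6, 3]
After line 2 (remove first 3): lst = [2, 1, 7, 6]
After line 3 (insert 6 at index 0): lst = [6, 2, 1, 7, 6]

[6, 2, 1, 7, 6]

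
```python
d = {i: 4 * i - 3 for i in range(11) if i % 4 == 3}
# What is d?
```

{3: 9, 7: 25}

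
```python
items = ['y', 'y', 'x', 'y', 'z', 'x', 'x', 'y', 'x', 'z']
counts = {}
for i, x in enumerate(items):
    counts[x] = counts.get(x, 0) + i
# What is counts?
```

Initial: counts = {}, items = ['y', 'y', 'x', 'y', 'z', 'x', 'x', 'y', 'x', 'z']
i=0, x='y': counts = {'y': 0}
i=1, x='y': counts = {'y': 1}
i=2, x='x': counts = {'y': 1, 'x': 2}
i=3, x='y': counts = {'y': 4, 'x': 2}
i=4, x='z': counts = {'y': 4, 'x': 2, 'z': 4}
i=5, x='x': counts = {'y': 4, 'x': 7, 'z': 4}
i=6, x='x': counts = {'y': 4, 'x': 13, 'z': 4}
i=7, x='y': counts = {'y': 11, 'x': 13, 'z': 4}
i=8, x='x': counts = {'y': 11, 'x': 21, 'z': 4}
i=9, x='z': counts = {'y': 11, 'x': 21, 'z': 13}

{'y': 11, 'x': 21, 'z': 13}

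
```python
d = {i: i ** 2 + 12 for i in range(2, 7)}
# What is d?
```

{2: 16, 3: 21, 4: 28, 5: 37, 6: 48}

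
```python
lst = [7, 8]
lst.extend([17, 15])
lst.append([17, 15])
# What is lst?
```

After line 1: lst = [7, 8]
After line 2 (extend unpacks [17, 15]): lst = [7, 8, 17, 15]
After line 3 (append adds [17, 15] as single element): lst = [7, 8, 17, 15, [17, 15]]

[7, 8, 17, 15, [17, 15]]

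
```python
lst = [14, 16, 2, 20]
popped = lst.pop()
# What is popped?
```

20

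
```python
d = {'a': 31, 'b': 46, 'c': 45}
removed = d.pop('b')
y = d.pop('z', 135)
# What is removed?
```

After line 1: d = {'a': 31, 'b': 46, 'c': 45}
After line 2 (pop 'b' returns 46): d = {'a': 31, 'c': 45}, removed = 46
After line 3 (pop 'z' missing, returns default 135): d = {'a': 31, 'c': 45}, y = 135

46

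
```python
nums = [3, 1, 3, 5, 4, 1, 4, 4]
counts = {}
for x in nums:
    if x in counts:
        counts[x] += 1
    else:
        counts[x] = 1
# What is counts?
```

Initial: counts = {}, nums = [3, 1, 3, 5, 4, 1, 4, 4]
See 3: counts = {3: 1}
See 1: counts = {3: 1, 1: 1}
See 3: counts = {3: 2, 1: 1}
See 5: counts = {3: 2, 1: 1, 5: 1}
See 4: counts = {3: 2, 1: 1, 5: 1, 4: 1}
See 1: counts = {3: 2, 1: 2, 5: 1, 4: 1}
See 4: counts = {3: 2, 1: 2, 5: 1, 4: 2}
See 4: counts = {3: 2, 1: 2, 5: 1, 4: 3}

{3: 2, 1: 2, 5: 1, 4: 3}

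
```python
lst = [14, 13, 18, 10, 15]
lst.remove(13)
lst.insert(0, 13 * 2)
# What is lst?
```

After line 1: lst = [14, 13, 18, 10, 15]
After line 2 (remove first 13): lst = [14, 18, 10, 15]
After line 3 (insert 26 at index 0): lst = [26, 14, 18, 10, 15]

[26, 14, 18, 10, 15]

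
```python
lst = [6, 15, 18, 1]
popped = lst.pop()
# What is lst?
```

[6, 15, 18]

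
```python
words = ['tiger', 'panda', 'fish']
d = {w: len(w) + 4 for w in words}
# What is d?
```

{'tiger': 9, 'panda': 9, 'fish': 8}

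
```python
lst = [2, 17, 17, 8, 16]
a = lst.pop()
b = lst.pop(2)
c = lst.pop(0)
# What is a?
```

After line 1: lst = [2, 17, 17, 8, 16]
After line 2 (pop() -> a = 16): lst = [2, 17, 17, 8]
After line 3 (pop(2) -> b = 17): lst = [2, 17, 8]
After line 4 (pop(0) -> c = 2): lst = [17, 8]

16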